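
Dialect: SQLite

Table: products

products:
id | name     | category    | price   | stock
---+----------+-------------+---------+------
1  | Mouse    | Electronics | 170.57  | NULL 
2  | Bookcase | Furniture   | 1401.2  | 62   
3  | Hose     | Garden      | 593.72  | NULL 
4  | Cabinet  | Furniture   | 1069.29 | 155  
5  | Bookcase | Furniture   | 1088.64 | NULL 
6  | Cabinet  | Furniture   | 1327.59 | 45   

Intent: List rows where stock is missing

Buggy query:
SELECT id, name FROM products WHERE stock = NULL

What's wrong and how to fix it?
Bug: '= NULL' is always unknown in SQL three-valued logic, so no rows match

Fix: Use IS NULL to test for NULL

Corrected query:
SELECT id, name FROM products WHERE stock IS NULL

Result:
id | name    
---+---------
1  | Mouse   
3  | Hose    
5  | Bookcase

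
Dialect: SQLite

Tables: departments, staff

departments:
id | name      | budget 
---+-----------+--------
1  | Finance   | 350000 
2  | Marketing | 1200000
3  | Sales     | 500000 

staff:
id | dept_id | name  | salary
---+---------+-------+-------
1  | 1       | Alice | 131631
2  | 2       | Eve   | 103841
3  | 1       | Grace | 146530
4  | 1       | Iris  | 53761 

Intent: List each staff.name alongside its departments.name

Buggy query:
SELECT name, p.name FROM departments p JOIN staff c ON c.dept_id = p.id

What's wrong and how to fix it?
Bug: Both tables have a 'name' column; the unqualified reference is ambiguous

Fix: Qualify the column with its table alias (c.name)

Corrected query:
SELECT c.name, p.name FROM departments p JOIN staff c ON c.dept_id = p.id

Result:
name  | name     
------+----------
Alice | Finance  
Eve   | Marketing
Grace | Finance  
Iris  | Finance  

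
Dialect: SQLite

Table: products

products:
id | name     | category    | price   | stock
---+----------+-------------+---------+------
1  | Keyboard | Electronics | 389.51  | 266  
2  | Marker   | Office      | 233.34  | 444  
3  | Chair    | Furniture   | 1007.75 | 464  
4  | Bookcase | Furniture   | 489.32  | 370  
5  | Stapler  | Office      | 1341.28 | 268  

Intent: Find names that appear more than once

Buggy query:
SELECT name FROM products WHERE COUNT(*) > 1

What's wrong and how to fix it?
Bug: COUNT(*) is an aggregate and cannot be used in WHERE

Fix: Group first, then use HAVING for the count condition

Corrected query:
SELECT name FROM products GROUP BY name HAVING COUNT(*) > 1

Result:
(no rows)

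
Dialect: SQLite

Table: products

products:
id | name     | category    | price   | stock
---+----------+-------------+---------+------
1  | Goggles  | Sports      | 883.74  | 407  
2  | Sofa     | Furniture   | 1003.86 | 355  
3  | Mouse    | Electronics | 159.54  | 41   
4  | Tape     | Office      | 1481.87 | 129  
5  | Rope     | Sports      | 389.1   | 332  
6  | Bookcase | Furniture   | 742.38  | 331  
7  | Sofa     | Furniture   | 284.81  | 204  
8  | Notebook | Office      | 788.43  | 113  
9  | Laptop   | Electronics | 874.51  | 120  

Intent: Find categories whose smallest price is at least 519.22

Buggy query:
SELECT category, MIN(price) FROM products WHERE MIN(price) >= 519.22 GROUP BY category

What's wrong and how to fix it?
Bug: MIN() in WHERE is a misuse of aggregate

Fix: Replace WHERE with HAVING after the GROUP BY

Corrected query:
SELECT category, MIN(price) FROM products GROUP BY category HAVING MIN(price) >= 519.22

Result:
category | MIN(price)
---------+-----------
Office   | 788.43    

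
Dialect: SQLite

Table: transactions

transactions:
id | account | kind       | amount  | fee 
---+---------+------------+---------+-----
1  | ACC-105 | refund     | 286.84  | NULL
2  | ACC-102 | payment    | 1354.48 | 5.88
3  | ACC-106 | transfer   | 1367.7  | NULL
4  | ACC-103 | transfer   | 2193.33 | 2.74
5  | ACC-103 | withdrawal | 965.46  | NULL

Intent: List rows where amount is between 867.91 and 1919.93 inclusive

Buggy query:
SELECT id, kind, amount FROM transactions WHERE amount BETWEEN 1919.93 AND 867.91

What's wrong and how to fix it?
Bug: The bounds are reversed; BETWEEN a AND b requires a <= b to match anything

Fix: Swap the bounds so the smaller value comes first

Corrected query:
SELECT id, kind, amount FROM transactions WHERE amount BETWEEN 867.91 AND 1919.93

Result:
id | kind       | amount 
---+------------+--------
2  | payment    | 1354.48
3  | transfer   | 1367.7 
5  | withdrawal | 965.46 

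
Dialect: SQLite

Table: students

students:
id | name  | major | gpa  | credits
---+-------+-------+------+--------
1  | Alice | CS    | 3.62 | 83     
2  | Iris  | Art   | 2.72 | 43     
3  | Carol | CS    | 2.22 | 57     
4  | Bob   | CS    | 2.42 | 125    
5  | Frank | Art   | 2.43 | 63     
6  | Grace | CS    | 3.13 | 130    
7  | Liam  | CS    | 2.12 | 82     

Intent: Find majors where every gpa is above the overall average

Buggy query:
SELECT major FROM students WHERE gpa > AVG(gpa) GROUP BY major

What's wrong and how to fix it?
Bug: WHERE evaluates per row before aggregation, so AVG() is unavailable

Fix: Compute the overall average in a scalar subquery and compare each group's MIN against it in HAVING

Corrected query:
SELECT major FROM students GROUP BY major HAVING MIN(gpa) > (SELECT AVG(gpa) FROM students)

Result:
(no rows)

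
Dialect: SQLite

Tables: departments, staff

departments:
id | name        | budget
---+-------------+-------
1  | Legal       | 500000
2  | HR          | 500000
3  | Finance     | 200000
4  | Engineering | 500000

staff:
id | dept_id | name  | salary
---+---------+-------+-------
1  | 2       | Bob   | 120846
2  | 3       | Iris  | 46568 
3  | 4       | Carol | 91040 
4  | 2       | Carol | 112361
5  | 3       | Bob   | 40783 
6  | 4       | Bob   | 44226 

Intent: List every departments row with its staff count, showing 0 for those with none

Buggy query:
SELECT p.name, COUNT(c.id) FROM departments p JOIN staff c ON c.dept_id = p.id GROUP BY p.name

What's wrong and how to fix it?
Bug: INNER JOIN drops departments rows that have no matching staff rows

Fix: Use LEFT JOIN so parents without children still appear (COUNT(c.id) gives 0)

Corrected query:
SELECT p.name, COUNT(c.id) FROM departments p LEFT JOIN staff c ON c.dept_id = p.id GROUP BY p.name

Result:
name        | COUNT(c.id)
------------+------------
Engineering | 2          
Finance     | 2          
HR          | 2          
Legal       | 0          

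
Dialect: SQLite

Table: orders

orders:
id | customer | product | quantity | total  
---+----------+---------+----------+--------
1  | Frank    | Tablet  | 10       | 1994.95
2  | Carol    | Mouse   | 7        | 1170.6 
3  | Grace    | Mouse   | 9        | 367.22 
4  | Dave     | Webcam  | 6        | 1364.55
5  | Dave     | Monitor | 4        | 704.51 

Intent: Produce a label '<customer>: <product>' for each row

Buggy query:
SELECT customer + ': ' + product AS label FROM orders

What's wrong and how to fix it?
Bug: '+' is numeric addition; on text columns SQLite converts them to 0 instead of concatenating

Fix: Replace + with || to concatenate text

Corrected query:
SELECT customer || ': ' || product AS label FROM orders

Result:
label        
-------------
Frank: Tablet
Carol: Mouse 
Grace: Mouse 
Dave: Webcam 
Dave: Monitor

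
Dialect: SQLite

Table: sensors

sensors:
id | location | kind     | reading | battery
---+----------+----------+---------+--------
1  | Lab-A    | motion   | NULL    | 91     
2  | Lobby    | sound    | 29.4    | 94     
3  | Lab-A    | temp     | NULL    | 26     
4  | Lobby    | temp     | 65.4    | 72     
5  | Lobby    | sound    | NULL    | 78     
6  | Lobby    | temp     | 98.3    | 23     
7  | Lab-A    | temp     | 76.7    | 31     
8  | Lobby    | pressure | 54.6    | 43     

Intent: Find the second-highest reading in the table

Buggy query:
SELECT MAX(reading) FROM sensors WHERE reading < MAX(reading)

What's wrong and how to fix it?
Bug: MAX(reading) on the right of the comparison is an aggregate-in-WHERE error

Fix: Compute the overall MAX in a subquery, then take MAX of rows below it

Corrected query:
SELECT MAX(reading) FROM sensors WHERE reading < (SELECT MAX(reading) FROM sensors)

Result:
MAX(reading)
------------
76.7        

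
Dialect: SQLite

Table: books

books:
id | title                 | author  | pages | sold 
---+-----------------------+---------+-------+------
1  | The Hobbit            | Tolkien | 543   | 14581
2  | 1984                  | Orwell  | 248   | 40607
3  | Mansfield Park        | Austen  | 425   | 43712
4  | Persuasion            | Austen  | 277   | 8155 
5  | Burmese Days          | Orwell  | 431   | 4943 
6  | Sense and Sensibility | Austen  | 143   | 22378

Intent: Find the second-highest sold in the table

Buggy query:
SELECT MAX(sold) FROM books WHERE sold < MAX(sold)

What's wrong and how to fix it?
Bug: MAX(sold) on the right of the comparison is an aggregate-in-WHERE error

Fix: Put the inner MAX in a scalar subquery

Corrected query:
SELECT MAX(sold) FROM books WHERE sold < (SELECT MAX(sold) FROM books)

Result:
MAX(sold)
---------
40607    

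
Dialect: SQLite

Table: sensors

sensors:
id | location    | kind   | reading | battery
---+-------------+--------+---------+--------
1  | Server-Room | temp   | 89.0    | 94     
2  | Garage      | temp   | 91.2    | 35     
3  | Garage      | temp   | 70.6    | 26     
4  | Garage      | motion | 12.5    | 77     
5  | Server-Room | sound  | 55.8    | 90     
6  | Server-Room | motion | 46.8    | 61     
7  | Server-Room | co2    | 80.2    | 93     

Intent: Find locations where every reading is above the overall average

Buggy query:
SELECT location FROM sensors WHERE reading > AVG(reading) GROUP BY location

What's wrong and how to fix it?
Bug: AVG() is an aggregate; it can't sit directly in WHERE

Fix: Compute the overall average in a scalar subquery and compare each group's MIN against it in HAVING

Corrected query:
SELECT location FROM sensors GROUP BY location HAVING MIN(reading) > (SELECT AVG(reading) FROM sensors)

Result:
(no rows)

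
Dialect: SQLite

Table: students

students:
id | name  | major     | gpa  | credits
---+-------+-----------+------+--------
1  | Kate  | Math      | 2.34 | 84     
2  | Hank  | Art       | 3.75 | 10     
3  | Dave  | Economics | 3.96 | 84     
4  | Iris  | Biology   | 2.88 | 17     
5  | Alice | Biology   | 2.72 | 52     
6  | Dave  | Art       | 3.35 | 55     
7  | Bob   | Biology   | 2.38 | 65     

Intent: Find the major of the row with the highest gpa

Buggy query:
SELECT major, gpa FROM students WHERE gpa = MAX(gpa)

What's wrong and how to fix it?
Bug: WHERE is evaluated per row; an aggregate over the whole table isn't defined there

Fix: Wrap MAX in a scalar subquery so WHERE compares against a single value

Corrected query:
SELECT major, gpa FROM students WHERE gpa = (SELECT MAX(gpa) FROM students)

Result:
major     | gpa 
----------+-----
Economics | 3.96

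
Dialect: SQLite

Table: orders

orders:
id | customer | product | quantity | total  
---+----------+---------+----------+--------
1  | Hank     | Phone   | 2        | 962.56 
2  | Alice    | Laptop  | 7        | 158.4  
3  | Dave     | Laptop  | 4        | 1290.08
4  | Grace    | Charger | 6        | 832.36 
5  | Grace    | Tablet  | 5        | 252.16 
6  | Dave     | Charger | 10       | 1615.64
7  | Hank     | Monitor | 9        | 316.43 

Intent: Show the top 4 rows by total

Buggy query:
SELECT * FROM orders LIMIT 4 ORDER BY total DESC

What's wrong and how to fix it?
Bug: LIMIT must come after ORDER BY

Fix: Swap the clauses: ORDER BY first, then LIMIT

Corrected query:
SELECT * FROM orders ORDER BY total DESC LIMIT 4

Result:
id | customer | product | quantity | total  
---+----------+---------+----------+--------
6  | Dave     | Charger | 10       | 1615.64
3  | Dave     | Laptop  | 4        | 1290.08
1  | Hank     | Phone   | 2        | 962.56 
4  | Grace    | Charger | 6        | 832.36 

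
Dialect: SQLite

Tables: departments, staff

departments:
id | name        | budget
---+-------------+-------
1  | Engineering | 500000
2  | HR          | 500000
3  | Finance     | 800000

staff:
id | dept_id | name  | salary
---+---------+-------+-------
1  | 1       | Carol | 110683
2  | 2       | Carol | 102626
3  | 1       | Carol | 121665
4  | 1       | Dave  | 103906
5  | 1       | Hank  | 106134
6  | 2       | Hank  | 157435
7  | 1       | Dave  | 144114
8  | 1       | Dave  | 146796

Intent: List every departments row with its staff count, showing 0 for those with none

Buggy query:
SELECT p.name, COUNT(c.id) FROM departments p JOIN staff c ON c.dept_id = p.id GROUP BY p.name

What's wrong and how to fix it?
Bug: An inner join excludes parents with zero children

Fix: Switch to LEFT JOIN to retain unmatched parent rows

Corrected query:
SELECT p.name, COUNT(c.id) FROM departments p LEFT JOIN staff c ON c.dept_id = p.id GROUP BY p.name

Result:
name        | COUNT(c.id)
------------+------------
Engineering | 6          
Finance     | 0          
HR          | 2          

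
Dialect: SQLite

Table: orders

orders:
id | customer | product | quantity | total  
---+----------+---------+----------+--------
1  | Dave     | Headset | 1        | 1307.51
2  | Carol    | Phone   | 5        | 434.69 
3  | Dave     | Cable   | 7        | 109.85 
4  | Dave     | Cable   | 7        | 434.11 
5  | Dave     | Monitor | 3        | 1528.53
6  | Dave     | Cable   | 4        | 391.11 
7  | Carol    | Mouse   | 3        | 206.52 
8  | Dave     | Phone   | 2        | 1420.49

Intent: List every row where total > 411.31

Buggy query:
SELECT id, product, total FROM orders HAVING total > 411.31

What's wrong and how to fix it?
Bug: HAVING filters the output of aggregation, but this query has no GROUP BY and no aggregate functions, so SQLite rejects it (HAVING clause on a non-aggregate query); the condition here is per row

Fix: Use WHERE for row-level filtering

Corrected query:
SELECT id, product, total FROM orders WHERE total > 411.31

Result:
id | product | total  
---+---------+--------
1  | Headset | 1307.51
2  | Phone   | 434.69 
4  | Cable   | 434.11 
5  | Monitor | 1528.53
8  | Phone   | 1420.49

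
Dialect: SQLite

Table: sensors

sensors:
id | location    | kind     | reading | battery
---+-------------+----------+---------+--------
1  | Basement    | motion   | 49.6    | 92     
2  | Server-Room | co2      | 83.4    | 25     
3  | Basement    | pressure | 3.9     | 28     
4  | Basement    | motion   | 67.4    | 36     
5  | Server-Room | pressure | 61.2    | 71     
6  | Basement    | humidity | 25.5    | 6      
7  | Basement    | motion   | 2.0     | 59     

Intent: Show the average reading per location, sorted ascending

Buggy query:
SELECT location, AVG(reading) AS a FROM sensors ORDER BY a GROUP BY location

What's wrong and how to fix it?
Bug: ORDER BY appears before GROUP BY; SQL clause order requires GROUP BY first

Fix: Move ORDER BY to the end, after GROUP BY

Corrected query:
SELECT location, AVG(reading) AS a FROM sensors GROUP BY location ORDER BY a

Result:
location    | a    
------------+------
Basement    | 29.68
Server-Room | 72.3 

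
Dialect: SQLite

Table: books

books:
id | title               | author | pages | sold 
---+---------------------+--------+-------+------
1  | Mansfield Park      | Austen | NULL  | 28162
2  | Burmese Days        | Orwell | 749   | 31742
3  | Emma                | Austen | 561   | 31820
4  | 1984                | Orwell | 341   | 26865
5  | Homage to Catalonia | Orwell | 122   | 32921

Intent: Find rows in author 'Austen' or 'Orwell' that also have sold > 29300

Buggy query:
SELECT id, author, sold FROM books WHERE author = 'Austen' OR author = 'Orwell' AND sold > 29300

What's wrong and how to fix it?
Bug: AND binds tighter than OR, so this parses as author = 'Austen' OR (author = 'Orwell' AND sold > 29300)

Fix: Group the OR with parentheses (or use IN), then AND the threshold

Corrected query:
SELECT id, author, sold FROM books WHERE (author = 'Austen' OR author = 'Orwell') AND sold > 29300

Result:
id | author | sold 
---+--------+------
2  | Orwell | 31742
3  | Austen | 31820
5  | Orwell | 32921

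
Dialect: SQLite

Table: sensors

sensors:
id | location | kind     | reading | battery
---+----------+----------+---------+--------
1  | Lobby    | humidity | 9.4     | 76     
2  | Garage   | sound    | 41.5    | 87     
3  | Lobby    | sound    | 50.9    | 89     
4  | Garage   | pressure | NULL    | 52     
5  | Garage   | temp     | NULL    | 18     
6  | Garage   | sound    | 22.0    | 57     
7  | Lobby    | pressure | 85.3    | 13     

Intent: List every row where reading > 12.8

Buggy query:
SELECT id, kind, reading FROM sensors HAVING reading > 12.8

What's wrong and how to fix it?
Bug: HAVING filters the output of aggregation, but this query has no GROUP BY and no aggregate functions, so SQLite rejects it (HAVING clause on a non-aggregate query); the condition here is per row

Fix: Use WHERE for row-level filtering

Corrected query:
SELECT id, kind, reading FROM sensors WHERE reading > 12.8

Result:
id | kind     | reading
---+----------+--------
2  | sound    | 41.5   
3  | sound    | 50.9   
6  | sound    | 22     
7  | pressure | 85.3   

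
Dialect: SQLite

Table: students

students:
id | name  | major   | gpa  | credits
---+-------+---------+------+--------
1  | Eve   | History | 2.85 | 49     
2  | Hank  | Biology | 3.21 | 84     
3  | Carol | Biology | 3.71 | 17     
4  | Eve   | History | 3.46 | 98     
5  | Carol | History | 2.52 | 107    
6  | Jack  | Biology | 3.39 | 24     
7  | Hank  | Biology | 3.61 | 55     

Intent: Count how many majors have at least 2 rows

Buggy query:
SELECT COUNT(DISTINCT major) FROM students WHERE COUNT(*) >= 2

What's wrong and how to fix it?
Bug: WHERE filters individual rows, not groups, so a group-level COUNT is invalid there

Fix: Use a subquery that GROUPs and filters with HAVING, then count its rows

Corrected query:
SELECT COUNT(*) FROM (SELECT major FROM students GROUP BY major HAVING COUNT(*) >= 2)

Result:
COUNT(*)
--------
2       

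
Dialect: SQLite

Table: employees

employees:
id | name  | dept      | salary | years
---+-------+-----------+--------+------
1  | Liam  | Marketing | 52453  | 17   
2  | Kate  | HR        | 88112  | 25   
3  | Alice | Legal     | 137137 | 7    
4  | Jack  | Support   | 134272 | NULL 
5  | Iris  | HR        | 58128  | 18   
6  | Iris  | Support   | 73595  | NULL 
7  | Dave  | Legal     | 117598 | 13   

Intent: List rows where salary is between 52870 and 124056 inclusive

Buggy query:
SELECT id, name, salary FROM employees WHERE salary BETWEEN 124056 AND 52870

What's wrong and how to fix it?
Bug: BETWEEN expects the lower bound first; with 124056 AND 52870 the range is empty

Fix: Swap the bounds so the smaller value comes first

Corrected query:
SELECT id, name, salary FROM employees WHERE salary BETWEEN 52870 AND 124056

Result:
id | name | salary
---+------+-------
2  | Kate | 88112 
5  | Iris | 58128 
6  | Iris | 73595 
7  | Dave | 117598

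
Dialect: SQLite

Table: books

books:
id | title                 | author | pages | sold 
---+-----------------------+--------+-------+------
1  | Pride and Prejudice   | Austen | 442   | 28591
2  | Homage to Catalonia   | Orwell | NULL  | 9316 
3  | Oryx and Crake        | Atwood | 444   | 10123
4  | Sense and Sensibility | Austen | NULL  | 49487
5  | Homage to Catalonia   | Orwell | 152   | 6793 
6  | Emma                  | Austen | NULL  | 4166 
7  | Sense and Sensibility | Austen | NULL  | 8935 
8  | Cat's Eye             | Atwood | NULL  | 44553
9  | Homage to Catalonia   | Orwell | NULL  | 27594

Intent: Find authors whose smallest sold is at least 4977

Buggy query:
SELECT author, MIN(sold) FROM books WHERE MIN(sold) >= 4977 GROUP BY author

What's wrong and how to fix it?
Bug: MIN() in WHERE is a misuse of aggregate

Fix: Use HAVING for the per-group MIN condition

Corrected query:
SELECT author, MIN(sold) FROM books GROUP BY author HAVING MIN(sold) >= 4977

Result:
author | MIN(sold)
-------+----------
Atwood | 10123    
Orwell | 6793     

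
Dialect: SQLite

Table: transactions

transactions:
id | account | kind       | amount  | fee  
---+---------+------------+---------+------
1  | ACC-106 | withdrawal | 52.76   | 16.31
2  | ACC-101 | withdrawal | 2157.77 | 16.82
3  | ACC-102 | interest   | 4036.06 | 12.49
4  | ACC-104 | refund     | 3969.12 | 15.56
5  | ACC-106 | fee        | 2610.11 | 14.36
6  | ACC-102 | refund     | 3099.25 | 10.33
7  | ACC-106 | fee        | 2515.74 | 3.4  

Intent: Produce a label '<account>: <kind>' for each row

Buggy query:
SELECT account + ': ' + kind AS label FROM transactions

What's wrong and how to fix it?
Bug: SQLite uses || for string concatenation; + coerces text to numbers (yielding 0)

Fix: Use the || operator for string concatenation

Corrected query:
SELECT account || ': ' || kind AS label FROM transactions

Result:
label              
-------------------
ACC-106: withdrawal
ACC-101: withdrawal
ACC-102: interest  
ACC-104: refund    
ACC-106: fee       
ACC-102: refund    
ACC-106: fee       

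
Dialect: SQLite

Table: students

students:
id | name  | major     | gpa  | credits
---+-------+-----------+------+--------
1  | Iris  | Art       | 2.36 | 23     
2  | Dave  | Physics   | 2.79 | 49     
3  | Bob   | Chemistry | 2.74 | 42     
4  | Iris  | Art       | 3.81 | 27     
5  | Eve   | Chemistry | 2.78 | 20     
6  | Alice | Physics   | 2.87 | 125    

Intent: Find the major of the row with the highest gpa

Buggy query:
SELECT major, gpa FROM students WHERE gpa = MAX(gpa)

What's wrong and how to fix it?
Bug: WHERE is evaluated per row; an aggregate over the whole table isn't defined there

Fix: Wrap MAX in a scalar subquery so WHERE compares against a single value

Corrected query:
SELECT major, gpa FROM students WHERE gpa = (SELECT MAX(gpa) FROM students)

Result:
major | gpa 
------+-----
Art   | 3.81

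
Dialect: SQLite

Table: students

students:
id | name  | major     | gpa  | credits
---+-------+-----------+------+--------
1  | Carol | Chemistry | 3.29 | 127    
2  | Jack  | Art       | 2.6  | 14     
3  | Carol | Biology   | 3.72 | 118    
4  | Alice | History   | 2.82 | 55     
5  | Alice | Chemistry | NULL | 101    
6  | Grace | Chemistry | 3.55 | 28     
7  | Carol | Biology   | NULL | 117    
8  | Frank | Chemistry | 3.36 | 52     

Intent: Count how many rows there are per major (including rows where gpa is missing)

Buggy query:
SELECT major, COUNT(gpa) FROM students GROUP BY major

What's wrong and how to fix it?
Bug: COUNT(gpa) skips NULLs, so groups with missing gpa are undercounted

Fix: Use COUNT(*) to count all rows regardless of NULL

Corrected query:
SELECT major, COUNT(*) FROM students GROUP BY major

Result:
major     | COUNT(*)
----------+---------
Art       | 1       
Biology   | 2       
Chemistry | 4       
History   | 1       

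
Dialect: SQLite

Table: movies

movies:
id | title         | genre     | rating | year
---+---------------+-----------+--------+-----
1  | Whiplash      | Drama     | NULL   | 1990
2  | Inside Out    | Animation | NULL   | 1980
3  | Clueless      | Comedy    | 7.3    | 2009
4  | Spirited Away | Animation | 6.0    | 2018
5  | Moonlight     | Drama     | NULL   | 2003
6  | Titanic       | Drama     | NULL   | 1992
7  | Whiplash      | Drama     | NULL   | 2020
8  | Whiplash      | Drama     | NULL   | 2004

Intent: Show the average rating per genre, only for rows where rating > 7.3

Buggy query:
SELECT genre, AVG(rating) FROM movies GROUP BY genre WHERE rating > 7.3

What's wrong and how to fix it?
Bug: WHERE cannot follow GROUP BY

Fix: Move the WHERE clause before GROUP BY

Corrected query:
SELECT genre, AVG(rating) FROM movies WHERE rating > 7.3 GROUP BY genre

Result:
(no rows)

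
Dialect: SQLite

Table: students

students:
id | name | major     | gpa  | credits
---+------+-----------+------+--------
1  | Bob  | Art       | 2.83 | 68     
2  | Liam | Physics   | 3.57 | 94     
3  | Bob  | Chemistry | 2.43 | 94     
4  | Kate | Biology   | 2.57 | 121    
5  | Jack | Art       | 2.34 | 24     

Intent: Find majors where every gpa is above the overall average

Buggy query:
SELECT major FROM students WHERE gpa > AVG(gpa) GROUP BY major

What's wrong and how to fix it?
Bug: WHERE evaluates per row before aggregation, so AVG() is unavailable

Fix: Compute the overall average in a scalar subquery and compare each group's MIN against it in HAVING

Corrected query:
SELECT major FROM students GROUP BY major HAVING MIN(gpa) > (SELECT AVG(gpa) FROM students)

Result:
major  
-------
Physics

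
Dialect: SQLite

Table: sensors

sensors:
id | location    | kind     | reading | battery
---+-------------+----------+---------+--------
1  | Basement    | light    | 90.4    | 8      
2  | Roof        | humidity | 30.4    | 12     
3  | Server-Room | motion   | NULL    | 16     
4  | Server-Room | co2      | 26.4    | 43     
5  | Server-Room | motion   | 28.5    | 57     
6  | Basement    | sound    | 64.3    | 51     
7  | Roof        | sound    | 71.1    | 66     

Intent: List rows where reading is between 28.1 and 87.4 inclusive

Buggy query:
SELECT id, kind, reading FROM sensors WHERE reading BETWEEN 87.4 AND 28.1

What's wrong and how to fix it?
Bug: The bounds are reversed; BETWEEN a AND b requires a <= b to match anything

Fix: Write BETWEEN 28.1 AND 87.4

Corrected query:
SELECT id, kind, reading FROM sensors WHERE reading BETWEEN 28.1 AND 87.4

Result:
id | kind     | reading
---+----------+--------
2  | humidity | 30.4   
5  | motion   | 28.5   
6  | sound    | 64.3   
7  | sound    | 71.1   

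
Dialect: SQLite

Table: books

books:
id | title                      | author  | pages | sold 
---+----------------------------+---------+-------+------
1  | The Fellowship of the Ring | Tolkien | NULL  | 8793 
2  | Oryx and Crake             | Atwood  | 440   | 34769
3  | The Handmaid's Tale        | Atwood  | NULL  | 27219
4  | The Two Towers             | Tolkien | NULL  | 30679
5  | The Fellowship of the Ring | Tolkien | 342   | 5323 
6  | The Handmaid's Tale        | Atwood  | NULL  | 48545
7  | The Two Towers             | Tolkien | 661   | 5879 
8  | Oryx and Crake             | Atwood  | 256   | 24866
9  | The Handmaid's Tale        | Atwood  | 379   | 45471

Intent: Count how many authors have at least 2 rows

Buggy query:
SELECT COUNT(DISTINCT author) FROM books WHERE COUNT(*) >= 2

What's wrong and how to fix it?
Bug: COUNT(*) cannot appear in WHERE; the per-group count doesn't exist yet

Fix: Use a subquery that GROUPs and filters with HAVING, then count its rows

Corrected query:
SELECT COUNT(*) FROM (SELECT author FROM books GROUP BY author HAVING COUNT(*) >= 2)

Result:
COUNT(*)
--------
2       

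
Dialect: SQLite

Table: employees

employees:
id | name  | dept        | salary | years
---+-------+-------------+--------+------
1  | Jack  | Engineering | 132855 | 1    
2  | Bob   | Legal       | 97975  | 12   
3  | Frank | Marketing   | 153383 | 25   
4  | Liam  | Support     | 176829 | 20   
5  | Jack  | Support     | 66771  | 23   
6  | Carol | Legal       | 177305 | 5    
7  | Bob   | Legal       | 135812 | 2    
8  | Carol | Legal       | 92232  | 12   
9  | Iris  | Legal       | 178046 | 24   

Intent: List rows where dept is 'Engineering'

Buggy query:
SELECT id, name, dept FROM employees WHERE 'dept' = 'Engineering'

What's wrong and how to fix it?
Bug: Single quotes denote string literals in SQL; the column name is being compared as a constant string

Fix: Reference the column as dept without single quotes

Corrected query:
SELECT id, name, dept FROM employees WHERE dept = 'Engineering'

Result:
id | name | dept       
---+------+------------
1  | Jack | Engineering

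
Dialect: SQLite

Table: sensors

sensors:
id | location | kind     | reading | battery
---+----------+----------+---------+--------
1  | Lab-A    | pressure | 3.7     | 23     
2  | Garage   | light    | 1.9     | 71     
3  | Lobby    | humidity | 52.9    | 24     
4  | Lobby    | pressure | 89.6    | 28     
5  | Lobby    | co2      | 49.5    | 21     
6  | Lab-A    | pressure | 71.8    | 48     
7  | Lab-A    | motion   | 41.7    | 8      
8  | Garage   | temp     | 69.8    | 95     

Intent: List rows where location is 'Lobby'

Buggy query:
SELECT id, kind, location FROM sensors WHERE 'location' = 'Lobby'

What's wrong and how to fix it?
Bug: 'location' in single quotes is a string literal, not the column; the comparison is literal-vs-literal and never true

Fix: Reference the column as location without single quotes

Corrected query:
SELECT id, kind, location FROM sensors WHERE location = 'Lobby'

Result:
id | kind     | location
---+----------+---------
3  | humidity | Lobby   
4  | pressure | Lobby   
5  | co2      | Lobby   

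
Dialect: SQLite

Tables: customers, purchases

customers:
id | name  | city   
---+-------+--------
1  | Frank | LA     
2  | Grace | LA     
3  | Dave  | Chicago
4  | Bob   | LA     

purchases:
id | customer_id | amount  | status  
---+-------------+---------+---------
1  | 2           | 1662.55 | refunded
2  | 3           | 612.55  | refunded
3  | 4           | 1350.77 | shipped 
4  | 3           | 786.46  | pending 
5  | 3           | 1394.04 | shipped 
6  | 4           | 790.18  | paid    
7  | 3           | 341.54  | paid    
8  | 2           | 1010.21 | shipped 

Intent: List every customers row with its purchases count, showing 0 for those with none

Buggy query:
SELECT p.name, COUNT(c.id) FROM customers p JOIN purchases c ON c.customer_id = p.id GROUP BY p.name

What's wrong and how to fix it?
Bug: INNER JOIN drops customers rows that have no matching purchases rows

Fix: Switch to LEFT JOIN to retain unmatched parent rows

Corrected query:
SELECT p.name, COUNT(c.id) FROM customers p LEFT JOIN purchases c ON c.customer_id = p.id GROUP BY p.name

Result:
name  | COUNT(c.id)
------+------------
Bob   | 2          
Dave  | 4          
Frank | 0          
Grace | 2          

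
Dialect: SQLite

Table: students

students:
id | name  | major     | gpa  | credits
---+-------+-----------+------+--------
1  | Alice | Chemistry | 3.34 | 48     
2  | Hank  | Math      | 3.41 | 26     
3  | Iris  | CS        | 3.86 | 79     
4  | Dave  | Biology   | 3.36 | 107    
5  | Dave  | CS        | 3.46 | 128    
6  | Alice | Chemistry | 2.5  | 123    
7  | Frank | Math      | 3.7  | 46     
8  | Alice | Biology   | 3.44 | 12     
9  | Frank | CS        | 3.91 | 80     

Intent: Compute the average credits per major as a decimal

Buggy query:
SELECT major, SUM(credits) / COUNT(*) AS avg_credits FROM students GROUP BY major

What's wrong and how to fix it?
Bug: SUM(credits) and COUNT(*) are both integers; the division truncates the fractional part

Fix: Multiply by 1.0 (or CAST to REAL) to force floating-point division

Corrected query:
SELECT major, SUM(credits) * 1.0 / COUNT(*) AS avg_credits FROM students GROUP BY major

Result:
major     | avg_credits
----------+------------
Biology   | 59.5       
CS        | 95.666667  
Chemistry | 85.5       
Math      | 36         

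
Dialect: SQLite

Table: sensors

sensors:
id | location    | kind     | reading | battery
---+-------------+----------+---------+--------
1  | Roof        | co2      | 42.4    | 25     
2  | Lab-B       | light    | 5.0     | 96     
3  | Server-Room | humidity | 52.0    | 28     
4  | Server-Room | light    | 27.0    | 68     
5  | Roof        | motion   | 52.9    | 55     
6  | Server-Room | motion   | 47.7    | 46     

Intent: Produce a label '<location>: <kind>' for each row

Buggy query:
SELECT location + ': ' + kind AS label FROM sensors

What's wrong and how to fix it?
Bug: SQLite uses || for string concatenation; + coerces text to numbers (yielding 0)

Fix: Use the || operator for string concatenation

Corrected query:
SELECT location || ': ' || kind AS label FROM sensors

Result:
label                
---------------------
Roof: co2            
Lab-B: light         
Server-Room: humidity
Server-Room: light   
Roof: motion         
Server-Room: motion  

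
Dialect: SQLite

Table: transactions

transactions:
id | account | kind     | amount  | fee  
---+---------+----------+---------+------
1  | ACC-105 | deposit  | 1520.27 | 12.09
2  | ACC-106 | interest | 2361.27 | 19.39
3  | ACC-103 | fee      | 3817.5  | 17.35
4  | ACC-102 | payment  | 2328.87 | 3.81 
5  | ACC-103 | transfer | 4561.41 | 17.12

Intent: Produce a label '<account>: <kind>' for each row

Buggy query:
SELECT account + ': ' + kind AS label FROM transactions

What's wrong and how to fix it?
Bug: SQLite uses || for string concatenation; + coerces text to numbers (yielding 0)

Fix: Use the || operator for string concatenation

Corrected query:
SELECT account || ': ' || kind AS label FROM transactions

Result:
label            
-----------------
ACC-105: deposit 
ACC-106: interest
ACC-103: fee     
ACC-102: payment 
ACC-103: transfer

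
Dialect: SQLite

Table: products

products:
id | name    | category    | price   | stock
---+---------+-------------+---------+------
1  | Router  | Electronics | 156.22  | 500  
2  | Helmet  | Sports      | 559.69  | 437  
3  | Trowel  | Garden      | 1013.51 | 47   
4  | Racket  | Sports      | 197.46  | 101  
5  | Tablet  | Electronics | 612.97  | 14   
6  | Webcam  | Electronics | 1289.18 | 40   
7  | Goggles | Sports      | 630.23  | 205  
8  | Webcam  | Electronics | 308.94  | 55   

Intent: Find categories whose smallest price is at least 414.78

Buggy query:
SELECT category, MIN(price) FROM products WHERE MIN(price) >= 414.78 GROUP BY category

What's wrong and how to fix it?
Bug: Aggregates like MIN are computed per group after WHERE runs

Fix: Replace WHERE with HAVING after the GROUP BY

Corrected query:
SELECT category, MIN(price) FROM products GROUP BY category HAVING MIN(price) >= 414.78

Result:
category | MIN(price)
---------+-----------
Garden   | 1013.51   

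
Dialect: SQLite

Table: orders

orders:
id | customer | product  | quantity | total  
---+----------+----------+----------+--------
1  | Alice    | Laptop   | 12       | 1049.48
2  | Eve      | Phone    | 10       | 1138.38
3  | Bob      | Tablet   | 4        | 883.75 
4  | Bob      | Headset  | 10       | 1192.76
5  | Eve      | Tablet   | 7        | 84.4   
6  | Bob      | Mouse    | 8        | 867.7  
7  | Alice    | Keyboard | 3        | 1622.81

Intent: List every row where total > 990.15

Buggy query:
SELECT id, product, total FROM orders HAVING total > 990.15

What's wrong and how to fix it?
Bug: This is a non-aggregate query (no GROUP BY, no aggregates), so in SQLite the HAVING clause is invalid here; a row-level condition belongs in WHERE

Fix: Use WHERE for row-level filtering

Corrected query:
SELECT id, product, total FROM orders WHERE total > 990.15

Result:
id | product  | total  
---+----------+--------
1  | Laptop   | 1049.48
2  | Phone    | 1138.38
4  | Headset  | 1192.76
7  | Keyboard | 1622.81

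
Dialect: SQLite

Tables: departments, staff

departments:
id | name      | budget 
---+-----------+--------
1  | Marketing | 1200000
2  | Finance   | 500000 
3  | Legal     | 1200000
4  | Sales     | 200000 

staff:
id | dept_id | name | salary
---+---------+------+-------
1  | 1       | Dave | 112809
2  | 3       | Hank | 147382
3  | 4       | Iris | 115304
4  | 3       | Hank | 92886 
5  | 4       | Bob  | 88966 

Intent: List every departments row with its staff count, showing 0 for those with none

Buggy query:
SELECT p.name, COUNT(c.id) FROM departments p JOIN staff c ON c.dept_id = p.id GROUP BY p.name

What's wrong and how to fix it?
Bug: INNER JOIN drops departments rows that have no matching staff rows

Fix: Use LEFT JOIN so parents without children still appear (COUNT(c.id) gives 0)

Corrected query:
SELECT p.name, COUNT(c.id) FROM departments p LEFT JOIN staff c ON c.dept_id = p.id GROUP BY p.name

Result:
name      | COUNT(c.id)
----------+------------
Finance   | 0          
Legal     | 2          
Marketing | 1          
Sales     | 2          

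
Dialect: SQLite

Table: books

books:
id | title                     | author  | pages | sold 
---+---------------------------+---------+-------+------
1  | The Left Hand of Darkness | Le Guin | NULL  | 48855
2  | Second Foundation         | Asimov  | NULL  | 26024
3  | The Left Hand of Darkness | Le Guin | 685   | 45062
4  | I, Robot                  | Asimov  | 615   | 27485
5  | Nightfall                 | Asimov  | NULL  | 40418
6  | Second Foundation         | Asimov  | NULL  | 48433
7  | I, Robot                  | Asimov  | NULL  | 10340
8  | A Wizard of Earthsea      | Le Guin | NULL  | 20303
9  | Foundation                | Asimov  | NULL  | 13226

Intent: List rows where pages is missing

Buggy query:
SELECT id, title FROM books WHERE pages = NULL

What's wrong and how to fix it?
Bug: Comparing to NULL with '=' never matches; NULL = NULL is unknown, not true

Fix: Use IS NULL to test for NULL

Corrected query:
SELECT id, title FROM books WHERE pages IS NULL

Result:
id | title                    
---+--------------------------
1  | The Left Hand of Darkness
2  | Second Foundation        
5  | Nightfall                
6  | Second Foundation        
7  | I, Robot                 
8  | A Wizard of Earthsea     
9  | Foundation               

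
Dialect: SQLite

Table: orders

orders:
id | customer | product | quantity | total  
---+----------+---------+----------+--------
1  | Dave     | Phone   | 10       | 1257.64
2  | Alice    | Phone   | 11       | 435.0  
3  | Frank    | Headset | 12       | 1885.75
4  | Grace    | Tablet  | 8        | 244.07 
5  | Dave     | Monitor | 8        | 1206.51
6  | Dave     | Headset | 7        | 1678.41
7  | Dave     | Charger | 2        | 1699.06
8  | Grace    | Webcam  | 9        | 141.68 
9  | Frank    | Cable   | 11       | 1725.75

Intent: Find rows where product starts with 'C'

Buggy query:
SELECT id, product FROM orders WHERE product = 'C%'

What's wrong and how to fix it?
Bug: '=' compares the literal string including the % character; pattern matching needs LIKE

Fix: Replace '=' with LIKE so 'C%' is treated as a pattern

Corrected query:
SELECT id, product FROM orders WHERE product LIKE 'C%'

Result:
id | product
---+--------
7  | Charger
9  | Cable  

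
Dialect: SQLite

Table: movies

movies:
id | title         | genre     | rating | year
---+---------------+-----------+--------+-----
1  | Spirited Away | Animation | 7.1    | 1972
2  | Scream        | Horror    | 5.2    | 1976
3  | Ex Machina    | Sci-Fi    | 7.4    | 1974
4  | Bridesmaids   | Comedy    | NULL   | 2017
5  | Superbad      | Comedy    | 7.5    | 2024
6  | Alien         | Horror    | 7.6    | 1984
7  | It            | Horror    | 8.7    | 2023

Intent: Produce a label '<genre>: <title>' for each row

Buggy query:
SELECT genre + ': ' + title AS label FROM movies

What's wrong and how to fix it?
Bug: SQLite uses || for string concatenation; + coerces text to numbers (yielding 0)

Fix: Use the || operator for string concatenation

Corrected query:
SELECT genre || ': ' || title AS label FROM movies

Result:
label                   
------------------------
Animation: Spirited Away
Horror: Scream          
Sci-Fi: Ex Machina      
Comedy: Bridesmaids     
Comedy: Superbad        
Horror: Alien           
Horror: It              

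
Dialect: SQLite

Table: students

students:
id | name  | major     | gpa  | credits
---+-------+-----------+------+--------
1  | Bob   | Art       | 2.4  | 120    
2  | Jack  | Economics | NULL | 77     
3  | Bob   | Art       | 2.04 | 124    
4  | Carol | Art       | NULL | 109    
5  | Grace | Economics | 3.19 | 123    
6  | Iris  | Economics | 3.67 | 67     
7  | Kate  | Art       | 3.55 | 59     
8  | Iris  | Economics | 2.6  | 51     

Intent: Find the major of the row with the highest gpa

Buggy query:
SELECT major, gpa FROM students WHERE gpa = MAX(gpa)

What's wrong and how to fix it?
Bug: WHERE is evaluated per row; an aggregate over the whole table isn't defined there

Fix: Use a subquery: WHERE gpa = (SELECT MAX(gpa) FROM students)

Corrected query:
SELECT major, gpa FROM students WHERE gpa = (SELECT MAX(gpa) FROM students)

Result:
major     | gpa 
----------+-----
Economics | 3.67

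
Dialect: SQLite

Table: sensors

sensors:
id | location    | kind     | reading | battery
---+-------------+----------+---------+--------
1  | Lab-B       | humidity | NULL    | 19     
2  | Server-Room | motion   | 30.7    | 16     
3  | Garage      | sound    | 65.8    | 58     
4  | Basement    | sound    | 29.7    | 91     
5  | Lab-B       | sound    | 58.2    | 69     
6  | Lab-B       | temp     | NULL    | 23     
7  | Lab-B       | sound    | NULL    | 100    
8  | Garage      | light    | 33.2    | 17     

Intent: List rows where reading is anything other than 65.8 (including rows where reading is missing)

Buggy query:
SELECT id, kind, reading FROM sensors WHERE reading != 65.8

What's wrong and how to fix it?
Bug: 'reading != 65.8' is unknown when reading is NULL, so NULL rows are silently excluded

Fix: Handle NULL separately with IS NULL alongside the inequality

Corrected query:
SELECT id, kind, reading FROM sensors WHERE reading != 65.8 OR reading IS NULL

Result:
id | kind     | reading
---+----------+--------
1  | humidity | NULL   
2  | motion   | 30.7   
4  | sound    | 29.7   
5  | sound    | 58.2   
6  | temp     | NULL   
7  | sound    | NULL   
8  | light    | 33.2   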